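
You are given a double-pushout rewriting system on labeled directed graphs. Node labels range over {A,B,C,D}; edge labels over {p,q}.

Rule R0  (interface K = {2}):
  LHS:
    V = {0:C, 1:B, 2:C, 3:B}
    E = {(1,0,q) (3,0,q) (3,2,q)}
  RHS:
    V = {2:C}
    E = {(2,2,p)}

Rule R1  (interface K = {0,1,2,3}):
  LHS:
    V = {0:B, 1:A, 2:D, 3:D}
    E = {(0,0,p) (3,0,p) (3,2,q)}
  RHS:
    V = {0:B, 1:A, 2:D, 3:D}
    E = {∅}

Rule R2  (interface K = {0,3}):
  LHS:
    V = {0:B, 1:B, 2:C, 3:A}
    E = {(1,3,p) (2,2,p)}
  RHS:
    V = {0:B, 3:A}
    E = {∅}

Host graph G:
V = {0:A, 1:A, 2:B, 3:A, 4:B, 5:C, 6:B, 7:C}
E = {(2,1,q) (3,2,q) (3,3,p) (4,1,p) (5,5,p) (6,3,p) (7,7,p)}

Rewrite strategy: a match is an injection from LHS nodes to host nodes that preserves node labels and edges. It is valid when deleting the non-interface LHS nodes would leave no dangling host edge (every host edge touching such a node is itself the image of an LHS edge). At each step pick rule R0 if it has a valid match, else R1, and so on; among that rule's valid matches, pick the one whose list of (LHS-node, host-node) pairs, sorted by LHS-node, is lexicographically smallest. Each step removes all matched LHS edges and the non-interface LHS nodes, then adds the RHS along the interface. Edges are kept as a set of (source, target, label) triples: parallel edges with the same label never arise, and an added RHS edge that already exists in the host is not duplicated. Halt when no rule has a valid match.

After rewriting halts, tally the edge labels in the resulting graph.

Answer: p:1 q:2

Rewrite trace:
initial: |V|=8 |E|=7  E = 2-q->1 3-q->2 3-p->3 4-p->1 5-p->5 6-p->3 7-p->7
step 1: apply R2 at {0↦2, 1↦4, 2↦5, 3↦1}  → |V|=6 |E|=5  E = 2-q->1 3-q->2 3-p->3 6-p->3 7-p->7
step 2: apply R2 at {0↦2, 1↦6, 2↦7, 3↦3}  → |V|=4 |E|=3  E = 2-q->1 3-q->2 3-p->3
normal form: no rule applies after step 2
NF edges: [(2, 1, 'q'), (3, 2, 'q'), (3, 3, 'p')]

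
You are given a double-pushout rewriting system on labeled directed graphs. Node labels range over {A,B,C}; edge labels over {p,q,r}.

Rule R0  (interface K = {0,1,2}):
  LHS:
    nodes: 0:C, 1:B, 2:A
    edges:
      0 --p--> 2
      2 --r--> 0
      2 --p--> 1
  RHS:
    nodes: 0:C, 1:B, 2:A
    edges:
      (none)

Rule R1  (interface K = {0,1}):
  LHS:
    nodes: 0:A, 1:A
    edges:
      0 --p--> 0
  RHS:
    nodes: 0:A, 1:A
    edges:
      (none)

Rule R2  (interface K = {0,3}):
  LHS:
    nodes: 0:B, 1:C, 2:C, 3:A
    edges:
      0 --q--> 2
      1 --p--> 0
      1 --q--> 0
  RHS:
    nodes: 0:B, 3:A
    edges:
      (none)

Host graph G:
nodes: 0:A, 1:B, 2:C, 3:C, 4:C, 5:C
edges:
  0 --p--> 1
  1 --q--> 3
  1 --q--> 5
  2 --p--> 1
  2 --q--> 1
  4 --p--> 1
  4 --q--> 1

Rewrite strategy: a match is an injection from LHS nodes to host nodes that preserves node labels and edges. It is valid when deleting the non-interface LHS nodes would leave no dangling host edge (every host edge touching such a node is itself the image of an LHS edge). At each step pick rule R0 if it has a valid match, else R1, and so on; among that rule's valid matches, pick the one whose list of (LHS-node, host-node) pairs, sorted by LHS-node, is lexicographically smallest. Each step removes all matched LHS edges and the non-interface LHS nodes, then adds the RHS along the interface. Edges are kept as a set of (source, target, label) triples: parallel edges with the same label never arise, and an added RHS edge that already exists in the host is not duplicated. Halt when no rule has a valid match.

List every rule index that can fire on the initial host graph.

Answer: [R2]

Derivation:
R0: no valid match — LHS pattern not found
R1: no valid match — LHS pattern not found
R2: 4 valid matches — {0↦1, 1↦2, 2↦3, 3↦0}, {0↦1, 1↦2, 2↦5, 3↦0}, {0↦1, 1↦4, 2↦3, 3↦0} (+1 more)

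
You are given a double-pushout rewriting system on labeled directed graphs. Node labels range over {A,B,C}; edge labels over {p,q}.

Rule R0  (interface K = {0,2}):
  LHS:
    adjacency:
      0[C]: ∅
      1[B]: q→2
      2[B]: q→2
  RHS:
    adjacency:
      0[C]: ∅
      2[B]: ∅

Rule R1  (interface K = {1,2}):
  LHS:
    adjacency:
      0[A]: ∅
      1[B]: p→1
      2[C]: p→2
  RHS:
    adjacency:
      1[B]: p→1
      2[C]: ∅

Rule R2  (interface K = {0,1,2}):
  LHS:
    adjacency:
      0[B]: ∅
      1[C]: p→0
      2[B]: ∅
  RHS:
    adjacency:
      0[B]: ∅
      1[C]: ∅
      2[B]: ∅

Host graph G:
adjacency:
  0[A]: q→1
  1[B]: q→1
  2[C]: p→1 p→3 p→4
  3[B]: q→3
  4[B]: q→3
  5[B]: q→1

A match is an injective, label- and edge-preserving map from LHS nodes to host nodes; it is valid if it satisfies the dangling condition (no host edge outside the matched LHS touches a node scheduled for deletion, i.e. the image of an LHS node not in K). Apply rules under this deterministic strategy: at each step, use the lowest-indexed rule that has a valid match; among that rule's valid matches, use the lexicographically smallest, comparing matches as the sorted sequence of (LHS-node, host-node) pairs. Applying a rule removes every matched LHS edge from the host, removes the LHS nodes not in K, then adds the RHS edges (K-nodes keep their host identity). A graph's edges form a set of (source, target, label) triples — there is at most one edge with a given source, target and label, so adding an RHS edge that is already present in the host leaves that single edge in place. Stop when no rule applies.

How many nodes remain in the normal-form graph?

Answer: 4

Steps:
start.  V:6 E:8  edges: 0-q->1 1-q->1 2-p->1 2-p->3 2-p->4 3-q->3 4-q->3 5-q->1
1. fire R0 via {0↦2, 1↦5, 2↦1}  →  V:5 E:6  edges: 0-q->1 2-p->1 2-p->3 2-p->4 3-q->3 4-q->3
2. fire R2 via {0↦1, 1↦2, 2↦3}  →  V:5 E:5  edges: 0-q->1 2-p->3 2-p->4 3-q->3 4-q->3
3. fire R2 via {0↦3, 1↦2, 2↦1}  →  V:5 E:4  edges: 0-q->1 2-p->4 3-q->3 4-q->3
4. fire R2 via {0↦4, 1↦2, 2↦1}  →  V:5 E:3  edges: 0-q->1 3-q->3 4-q->3
5. fire R0 via {0↦2, 1↦4, 2↦3}  →  V:4 E:1  edges: 0-q->1
normal form: no rule applies after step 5
NF nodes: {0:A, 1:B, 2:C, 3:B}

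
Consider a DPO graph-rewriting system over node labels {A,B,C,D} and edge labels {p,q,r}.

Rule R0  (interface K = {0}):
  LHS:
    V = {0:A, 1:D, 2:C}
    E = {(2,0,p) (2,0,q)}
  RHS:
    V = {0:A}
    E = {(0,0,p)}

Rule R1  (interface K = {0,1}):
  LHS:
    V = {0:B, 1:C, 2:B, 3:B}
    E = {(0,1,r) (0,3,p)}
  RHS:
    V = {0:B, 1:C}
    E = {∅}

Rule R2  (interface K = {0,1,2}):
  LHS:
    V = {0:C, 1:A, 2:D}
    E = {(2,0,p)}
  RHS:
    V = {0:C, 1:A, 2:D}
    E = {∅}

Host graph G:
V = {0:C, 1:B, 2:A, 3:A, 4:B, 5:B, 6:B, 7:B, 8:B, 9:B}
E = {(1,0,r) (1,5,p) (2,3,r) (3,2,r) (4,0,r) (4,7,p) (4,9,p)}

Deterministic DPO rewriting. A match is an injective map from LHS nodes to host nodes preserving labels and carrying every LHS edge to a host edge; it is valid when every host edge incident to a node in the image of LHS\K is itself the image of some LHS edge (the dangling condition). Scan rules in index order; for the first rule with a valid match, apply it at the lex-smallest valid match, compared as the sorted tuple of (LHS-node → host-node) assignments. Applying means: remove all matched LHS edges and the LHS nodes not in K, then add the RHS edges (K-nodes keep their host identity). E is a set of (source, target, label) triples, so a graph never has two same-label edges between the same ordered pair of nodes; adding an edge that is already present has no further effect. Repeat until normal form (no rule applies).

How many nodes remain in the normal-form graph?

[0] host  ⇒  10 nodes, 7 edges  {1-r->0 1-p->5 2-r->3 3-r->2 4-r->0 4-p->7 4-p->9}
[1] R1 @ {0↦1, 1↦0, 2↦6, 3↦5}  ⇒  8 nodes, 5 edges  {2-r->3 3-r->2 4-r->0 4-p->7 4-p->9}
[2] R1 @ {0↦4, 1↦0, 2↦1, 3↦7}  ⇒  6 nodes, 3 edges  {2-r->3 3-r->2 4-p->9}
halt: no rule applies after step 2
NF nodes: {0:C, 2:A, 3:A, 4:B, 8:B, 9:B}

Answer: 6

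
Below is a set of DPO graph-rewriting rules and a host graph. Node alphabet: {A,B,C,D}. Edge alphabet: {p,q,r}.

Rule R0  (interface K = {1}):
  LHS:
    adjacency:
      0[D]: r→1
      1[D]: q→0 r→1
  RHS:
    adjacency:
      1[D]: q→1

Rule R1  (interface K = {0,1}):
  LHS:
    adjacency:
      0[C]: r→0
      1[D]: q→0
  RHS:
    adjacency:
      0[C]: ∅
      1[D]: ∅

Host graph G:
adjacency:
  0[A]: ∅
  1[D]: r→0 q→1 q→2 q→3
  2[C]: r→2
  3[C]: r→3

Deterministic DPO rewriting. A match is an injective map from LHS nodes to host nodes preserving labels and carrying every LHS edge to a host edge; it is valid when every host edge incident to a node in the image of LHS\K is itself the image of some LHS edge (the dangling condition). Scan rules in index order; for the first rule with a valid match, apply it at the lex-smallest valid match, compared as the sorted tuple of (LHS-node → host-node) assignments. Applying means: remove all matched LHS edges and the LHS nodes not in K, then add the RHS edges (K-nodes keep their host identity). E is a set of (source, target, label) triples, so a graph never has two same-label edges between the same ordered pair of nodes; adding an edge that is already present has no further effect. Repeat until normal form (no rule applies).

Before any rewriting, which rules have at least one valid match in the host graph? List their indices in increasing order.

R0: no valid match — LHS pattern not found
R1: 2 valid matches — {0↦2, 1↦1}, {0↦3, 1↦1}

Answer: [R1]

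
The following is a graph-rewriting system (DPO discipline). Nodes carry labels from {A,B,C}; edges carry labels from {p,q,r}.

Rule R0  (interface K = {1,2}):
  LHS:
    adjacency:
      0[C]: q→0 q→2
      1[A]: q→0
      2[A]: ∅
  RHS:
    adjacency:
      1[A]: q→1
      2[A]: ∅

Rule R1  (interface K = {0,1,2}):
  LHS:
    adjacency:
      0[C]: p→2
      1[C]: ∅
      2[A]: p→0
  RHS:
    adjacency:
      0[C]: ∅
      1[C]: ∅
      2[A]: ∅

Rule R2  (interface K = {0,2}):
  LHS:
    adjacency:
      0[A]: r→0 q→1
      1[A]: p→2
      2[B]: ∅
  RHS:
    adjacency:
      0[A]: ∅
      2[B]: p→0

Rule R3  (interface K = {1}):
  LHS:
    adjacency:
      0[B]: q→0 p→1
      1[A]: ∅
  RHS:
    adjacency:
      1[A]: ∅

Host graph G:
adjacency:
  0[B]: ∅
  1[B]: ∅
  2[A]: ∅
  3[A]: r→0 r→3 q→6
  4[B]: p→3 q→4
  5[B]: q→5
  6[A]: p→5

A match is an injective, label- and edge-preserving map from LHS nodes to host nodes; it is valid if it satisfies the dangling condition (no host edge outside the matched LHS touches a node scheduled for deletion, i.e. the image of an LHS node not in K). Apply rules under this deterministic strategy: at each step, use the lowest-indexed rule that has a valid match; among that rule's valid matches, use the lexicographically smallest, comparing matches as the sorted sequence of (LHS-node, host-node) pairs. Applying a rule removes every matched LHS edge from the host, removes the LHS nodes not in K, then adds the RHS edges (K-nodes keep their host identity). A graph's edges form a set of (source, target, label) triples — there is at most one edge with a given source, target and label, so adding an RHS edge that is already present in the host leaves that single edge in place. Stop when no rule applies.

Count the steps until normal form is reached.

start.  V:7 E:7  edges: 3-r->0 3-r->3 3-q->6 4-p->3 4-q->4 5-q->5 6-p->5
1. fire R2 via {0↦3, 1↦6, 2↦5}  →  V:6 E:5  edges: 3-r->0 4-p->3 4-q->4 5-p->3 5-q->5
2. fire R3 via {0↦4, 1↦3}  →  V:5 E:3  edges: 3-r->0 5-p->3 5-q->5
3. fire R3 via {0↦5, 1↦3}  →  V:4 E:1  edges: 3-r->0
final graph: no rule applies after step 3

Answer: 3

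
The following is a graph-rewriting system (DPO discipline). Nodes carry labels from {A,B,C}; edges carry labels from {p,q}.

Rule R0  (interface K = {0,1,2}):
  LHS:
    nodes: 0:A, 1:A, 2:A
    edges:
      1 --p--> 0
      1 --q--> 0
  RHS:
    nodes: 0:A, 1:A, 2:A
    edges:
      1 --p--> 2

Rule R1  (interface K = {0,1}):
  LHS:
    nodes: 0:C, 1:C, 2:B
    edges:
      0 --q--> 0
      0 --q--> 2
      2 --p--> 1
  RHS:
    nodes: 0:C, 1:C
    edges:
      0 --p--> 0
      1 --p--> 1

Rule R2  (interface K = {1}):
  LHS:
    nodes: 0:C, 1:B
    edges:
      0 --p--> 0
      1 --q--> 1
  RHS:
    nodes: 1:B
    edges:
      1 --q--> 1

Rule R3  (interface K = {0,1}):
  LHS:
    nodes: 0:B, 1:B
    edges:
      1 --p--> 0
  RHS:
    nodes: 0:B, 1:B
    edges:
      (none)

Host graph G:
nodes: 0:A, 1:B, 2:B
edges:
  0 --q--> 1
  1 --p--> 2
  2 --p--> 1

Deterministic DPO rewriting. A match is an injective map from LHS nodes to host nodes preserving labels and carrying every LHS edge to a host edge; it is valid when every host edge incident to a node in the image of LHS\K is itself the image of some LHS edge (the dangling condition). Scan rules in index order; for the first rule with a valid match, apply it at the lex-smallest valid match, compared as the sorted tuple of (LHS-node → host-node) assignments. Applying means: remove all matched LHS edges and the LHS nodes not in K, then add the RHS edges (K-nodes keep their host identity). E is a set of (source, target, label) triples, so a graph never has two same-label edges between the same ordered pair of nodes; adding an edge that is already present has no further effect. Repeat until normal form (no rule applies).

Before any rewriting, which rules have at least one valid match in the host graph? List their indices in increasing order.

Answer: [R3]

Derivation:
R0: no valid match — LHS pattern not found
R1: no valid match — LHS pattern not found
R2: no valid match — LHS pattern not found
R3: 2 valid matches — {0↦1, 1↦2}, {0↦2, 1↦1}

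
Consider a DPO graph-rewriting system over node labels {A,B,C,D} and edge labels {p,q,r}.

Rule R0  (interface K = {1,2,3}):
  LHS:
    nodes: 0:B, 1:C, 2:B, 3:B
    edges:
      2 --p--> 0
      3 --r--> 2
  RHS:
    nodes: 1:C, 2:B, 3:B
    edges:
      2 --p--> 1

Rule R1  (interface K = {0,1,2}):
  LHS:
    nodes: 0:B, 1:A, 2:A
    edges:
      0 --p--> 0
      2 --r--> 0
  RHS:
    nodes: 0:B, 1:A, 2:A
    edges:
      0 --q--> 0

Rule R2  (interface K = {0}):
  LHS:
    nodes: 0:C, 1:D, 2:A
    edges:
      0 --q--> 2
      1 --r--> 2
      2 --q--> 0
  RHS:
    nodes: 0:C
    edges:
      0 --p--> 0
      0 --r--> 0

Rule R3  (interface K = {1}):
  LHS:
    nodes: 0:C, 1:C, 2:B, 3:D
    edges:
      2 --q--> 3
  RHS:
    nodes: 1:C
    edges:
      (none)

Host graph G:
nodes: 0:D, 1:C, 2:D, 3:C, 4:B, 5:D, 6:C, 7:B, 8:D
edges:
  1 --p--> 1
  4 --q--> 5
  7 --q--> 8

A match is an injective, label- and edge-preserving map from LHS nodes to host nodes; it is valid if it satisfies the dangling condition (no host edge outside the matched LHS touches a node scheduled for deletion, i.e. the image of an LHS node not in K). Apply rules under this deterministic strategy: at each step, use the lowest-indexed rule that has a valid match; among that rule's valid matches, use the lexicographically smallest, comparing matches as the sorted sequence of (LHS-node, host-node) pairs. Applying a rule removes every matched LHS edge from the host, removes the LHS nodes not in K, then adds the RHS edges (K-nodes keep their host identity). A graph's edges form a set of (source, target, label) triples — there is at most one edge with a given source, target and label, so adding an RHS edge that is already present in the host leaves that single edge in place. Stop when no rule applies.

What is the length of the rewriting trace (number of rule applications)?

[0] host  ⇒  9 nodes, 3 edges  {1-p->1 4-q->5 7-q->8}
[1] R3 @ {0↦3, 1↦1, 2↦4, 3↦5}  ⇒  6 nodes, 2 edges  {1-p->1 7-q->8}
[2] R3 @ {0↦6, 1↦1, 2↦7, 3↦8}  ⇒  3 nodes, 1 edges  {1-p->1}
normal form: no rule applies after step 2

Answer: 2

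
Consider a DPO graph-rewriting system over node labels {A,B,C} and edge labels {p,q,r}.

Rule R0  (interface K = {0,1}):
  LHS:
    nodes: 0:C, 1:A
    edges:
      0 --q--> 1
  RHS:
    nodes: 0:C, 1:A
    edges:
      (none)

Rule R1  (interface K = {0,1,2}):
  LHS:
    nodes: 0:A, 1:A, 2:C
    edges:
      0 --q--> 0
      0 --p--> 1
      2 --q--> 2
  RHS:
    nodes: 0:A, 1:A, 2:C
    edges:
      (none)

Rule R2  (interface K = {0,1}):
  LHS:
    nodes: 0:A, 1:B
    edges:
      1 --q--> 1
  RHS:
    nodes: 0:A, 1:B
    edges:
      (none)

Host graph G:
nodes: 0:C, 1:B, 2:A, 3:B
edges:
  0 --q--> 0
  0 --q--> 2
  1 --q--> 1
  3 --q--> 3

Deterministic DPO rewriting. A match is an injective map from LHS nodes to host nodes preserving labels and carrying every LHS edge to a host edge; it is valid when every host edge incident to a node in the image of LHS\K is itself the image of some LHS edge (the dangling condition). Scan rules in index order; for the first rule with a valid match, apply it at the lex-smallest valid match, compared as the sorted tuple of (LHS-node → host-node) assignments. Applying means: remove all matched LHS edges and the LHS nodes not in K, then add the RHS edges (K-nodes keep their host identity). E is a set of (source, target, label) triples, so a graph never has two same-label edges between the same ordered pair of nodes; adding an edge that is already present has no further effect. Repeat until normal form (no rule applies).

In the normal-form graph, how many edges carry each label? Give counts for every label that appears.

Answer: q:1

Steps:
initial: |V|=4 |E|=4  E = 0-q->0 0-q->2 1-q->1 3-q->3
step 1: apply R0 at {0↦0, 1↦2}  → |V|=4 |E|=3  E = 0-q->0 1-q->1 3-q->3
step 2: apply R2 at {0↦2, 1↦1}  → |V|=4 |E|=2  E = 0-q->0 3-q->3
step 3: apply R2 at {0↦2, 1↦3}  → |V|=4 |E|=1  E = 0-q->0
final graph: no rule applies after step 3
NF edges: [(0, 0, 'q')]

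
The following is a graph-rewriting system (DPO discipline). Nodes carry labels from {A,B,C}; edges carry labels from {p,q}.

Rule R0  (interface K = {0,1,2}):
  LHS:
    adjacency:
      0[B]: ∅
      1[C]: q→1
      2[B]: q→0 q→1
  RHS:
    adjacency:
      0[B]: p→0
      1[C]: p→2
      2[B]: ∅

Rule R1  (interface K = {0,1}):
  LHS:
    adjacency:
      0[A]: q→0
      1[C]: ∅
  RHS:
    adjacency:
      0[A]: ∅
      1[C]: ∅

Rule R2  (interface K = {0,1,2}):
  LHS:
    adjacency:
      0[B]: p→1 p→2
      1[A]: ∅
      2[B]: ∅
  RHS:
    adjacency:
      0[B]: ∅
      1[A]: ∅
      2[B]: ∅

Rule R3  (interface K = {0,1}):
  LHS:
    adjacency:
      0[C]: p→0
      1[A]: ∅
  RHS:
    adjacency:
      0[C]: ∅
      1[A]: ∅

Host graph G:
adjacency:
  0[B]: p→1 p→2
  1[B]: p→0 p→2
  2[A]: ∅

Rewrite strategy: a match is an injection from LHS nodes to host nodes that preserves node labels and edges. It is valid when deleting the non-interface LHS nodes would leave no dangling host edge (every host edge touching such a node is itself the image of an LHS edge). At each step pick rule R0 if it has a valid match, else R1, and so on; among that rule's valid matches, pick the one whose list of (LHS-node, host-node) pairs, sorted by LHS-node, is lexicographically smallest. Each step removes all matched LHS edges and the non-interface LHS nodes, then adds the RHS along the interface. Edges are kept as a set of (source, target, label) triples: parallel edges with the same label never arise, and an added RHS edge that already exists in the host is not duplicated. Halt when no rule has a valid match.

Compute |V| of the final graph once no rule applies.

[0] host  ⇒  3 nodes, 4 edges  {0-p->1 0-p->2 1-p->0 1-p->2}
[1] R2 @ {0↦0, 1↦2, 2↦1}  ⇒  3 nodes, 2 edges  {1-p->0 1-p->2}
[2] R2 @ {0↦1, 1↦2, 2↦0}  ⇒  3 nodes, 0 edges  {∅}
final graph: no rule applies after step 2
NF nodes: {0:B, 1:B, 2:A}

Answer: 3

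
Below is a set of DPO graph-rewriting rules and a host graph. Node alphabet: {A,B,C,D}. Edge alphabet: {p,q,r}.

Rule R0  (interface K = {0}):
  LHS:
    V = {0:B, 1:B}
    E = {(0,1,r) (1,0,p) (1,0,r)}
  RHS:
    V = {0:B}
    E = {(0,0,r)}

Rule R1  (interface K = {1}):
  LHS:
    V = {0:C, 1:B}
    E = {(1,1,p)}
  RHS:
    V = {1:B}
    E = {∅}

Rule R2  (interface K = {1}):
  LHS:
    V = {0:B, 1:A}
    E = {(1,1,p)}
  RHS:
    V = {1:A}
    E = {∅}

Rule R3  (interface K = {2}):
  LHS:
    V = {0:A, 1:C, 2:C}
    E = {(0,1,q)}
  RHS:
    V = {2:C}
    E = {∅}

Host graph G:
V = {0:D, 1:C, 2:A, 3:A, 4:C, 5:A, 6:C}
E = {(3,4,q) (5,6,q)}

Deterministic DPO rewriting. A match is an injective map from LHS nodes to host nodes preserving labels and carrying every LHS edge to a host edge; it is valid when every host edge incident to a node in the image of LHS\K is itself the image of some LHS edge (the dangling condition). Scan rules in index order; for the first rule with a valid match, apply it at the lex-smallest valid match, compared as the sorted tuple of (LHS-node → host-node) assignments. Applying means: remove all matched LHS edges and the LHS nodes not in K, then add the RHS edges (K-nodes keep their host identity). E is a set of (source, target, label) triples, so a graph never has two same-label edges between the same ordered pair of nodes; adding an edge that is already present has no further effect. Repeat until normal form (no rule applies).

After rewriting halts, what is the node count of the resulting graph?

[0] host  ⇒  7 nodes, 2 edges  {3-q->4 5-q->6}
[1] R3 @ {0↦3, 1↦4, 2↦1}  ⇒  5 nodes, 1 edges  {5-q->6}
[2] R3 @ {0↦5, 1↦6, 2↦1}  ⇒  3 nodes, 0 edges  {∅}
normal form: no rule applies after step 2
NF nodes: {0:D, 1:C, 2:A}

Answer: 3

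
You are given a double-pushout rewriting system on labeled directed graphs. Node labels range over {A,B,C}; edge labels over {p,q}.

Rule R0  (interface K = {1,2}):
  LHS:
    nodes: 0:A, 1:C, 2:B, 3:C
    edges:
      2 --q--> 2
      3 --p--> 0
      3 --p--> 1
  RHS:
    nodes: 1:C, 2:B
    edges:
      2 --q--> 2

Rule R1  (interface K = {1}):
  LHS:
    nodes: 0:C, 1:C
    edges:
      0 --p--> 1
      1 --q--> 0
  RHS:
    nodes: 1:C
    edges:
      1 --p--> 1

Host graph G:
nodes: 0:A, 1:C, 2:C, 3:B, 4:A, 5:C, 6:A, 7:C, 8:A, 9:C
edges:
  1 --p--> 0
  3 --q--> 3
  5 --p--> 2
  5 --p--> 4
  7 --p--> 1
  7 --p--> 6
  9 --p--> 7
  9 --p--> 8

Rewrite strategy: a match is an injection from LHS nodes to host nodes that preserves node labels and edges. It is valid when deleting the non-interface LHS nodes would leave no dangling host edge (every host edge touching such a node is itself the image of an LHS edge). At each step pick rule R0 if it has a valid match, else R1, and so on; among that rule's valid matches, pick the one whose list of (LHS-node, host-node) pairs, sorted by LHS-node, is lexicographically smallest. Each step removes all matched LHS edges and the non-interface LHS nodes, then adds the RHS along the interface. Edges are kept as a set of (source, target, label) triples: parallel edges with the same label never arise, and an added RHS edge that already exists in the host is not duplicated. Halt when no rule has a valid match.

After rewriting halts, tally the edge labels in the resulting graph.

initial: |V|=10 |E|=8  E = 1-p->0 3-q->3 5-p->2 5-p->4 7-p->1 7-p->6 9-p->7 9-p->8
step 1: apply R0 at {0↦4, 1↦2, 2↦3, 3↦5}  → |V|=8 |E|=6  E = 1-p->0 3-q->3 7-p->1 7-p->6 9-p->7 9-p->8
step 2: apply R0 at {0↦8, 1↦7, 2↦3, 3↦9}  → |V|=6 |E|=4  E = 1-p->0 3-q->3 7-p->1 7-p->6
step 3: apply R0 at {0↦6, 1↦1, 2↦3, 3↦7}  → |V|=4 |E|=2  E = 1-p->0 3-q->3
normal form: no rule applies after step 3
NF edges: [(1, 0, 'p'), (3, 3, 'q')]

Answer: p:1 q:1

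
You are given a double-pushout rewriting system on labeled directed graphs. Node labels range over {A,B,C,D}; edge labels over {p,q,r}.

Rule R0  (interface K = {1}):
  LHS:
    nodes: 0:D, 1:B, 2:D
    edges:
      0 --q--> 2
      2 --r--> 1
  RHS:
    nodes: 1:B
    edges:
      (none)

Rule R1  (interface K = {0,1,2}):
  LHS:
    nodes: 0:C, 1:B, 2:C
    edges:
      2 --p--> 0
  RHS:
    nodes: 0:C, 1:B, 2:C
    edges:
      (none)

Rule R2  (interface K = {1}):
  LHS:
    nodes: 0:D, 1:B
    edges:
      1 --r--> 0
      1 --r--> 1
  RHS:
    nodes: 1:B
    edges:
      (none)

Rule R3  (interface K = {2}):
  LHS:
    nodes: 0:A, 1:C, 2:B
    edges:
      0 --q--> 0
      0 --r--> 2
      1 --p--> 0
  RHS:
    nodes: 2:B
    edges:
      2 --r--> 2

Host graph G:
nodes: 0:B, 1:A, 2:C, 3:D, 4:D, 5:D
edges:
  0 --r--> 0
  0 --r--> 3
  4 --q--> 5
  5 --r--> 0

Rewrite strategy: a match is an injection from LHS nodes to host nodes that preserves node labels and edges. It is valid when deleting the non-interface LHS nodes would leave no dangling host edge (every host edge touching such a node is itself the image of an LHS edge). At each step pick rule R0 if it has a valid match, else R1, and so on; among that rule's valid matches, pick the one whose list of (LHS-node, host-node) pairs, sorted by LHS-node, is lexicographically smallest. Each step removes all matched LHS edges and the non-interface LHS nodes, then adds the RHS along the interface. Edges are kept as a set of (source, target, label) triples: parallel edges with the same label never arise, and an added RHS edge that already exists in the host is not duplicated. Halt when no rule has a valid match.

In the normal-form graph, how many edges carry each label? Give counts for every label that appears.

[0] host  ⇒  6 nodes, 4 edges  {0-r->0 0-r->3 4-q->5 5-r->0}
[1] R0 @ {0↦4, 1↦0, 2↦5}  ⇒  4 nodes, 2 edges  {0-r->0 0-r->3}
[2] R2 @ {0↦3, 1↦0}  ⇒  3 nodes, 0 edges  {∅}
normal form: no rule applies after step 2
NF edges: []

Answer: (no edges)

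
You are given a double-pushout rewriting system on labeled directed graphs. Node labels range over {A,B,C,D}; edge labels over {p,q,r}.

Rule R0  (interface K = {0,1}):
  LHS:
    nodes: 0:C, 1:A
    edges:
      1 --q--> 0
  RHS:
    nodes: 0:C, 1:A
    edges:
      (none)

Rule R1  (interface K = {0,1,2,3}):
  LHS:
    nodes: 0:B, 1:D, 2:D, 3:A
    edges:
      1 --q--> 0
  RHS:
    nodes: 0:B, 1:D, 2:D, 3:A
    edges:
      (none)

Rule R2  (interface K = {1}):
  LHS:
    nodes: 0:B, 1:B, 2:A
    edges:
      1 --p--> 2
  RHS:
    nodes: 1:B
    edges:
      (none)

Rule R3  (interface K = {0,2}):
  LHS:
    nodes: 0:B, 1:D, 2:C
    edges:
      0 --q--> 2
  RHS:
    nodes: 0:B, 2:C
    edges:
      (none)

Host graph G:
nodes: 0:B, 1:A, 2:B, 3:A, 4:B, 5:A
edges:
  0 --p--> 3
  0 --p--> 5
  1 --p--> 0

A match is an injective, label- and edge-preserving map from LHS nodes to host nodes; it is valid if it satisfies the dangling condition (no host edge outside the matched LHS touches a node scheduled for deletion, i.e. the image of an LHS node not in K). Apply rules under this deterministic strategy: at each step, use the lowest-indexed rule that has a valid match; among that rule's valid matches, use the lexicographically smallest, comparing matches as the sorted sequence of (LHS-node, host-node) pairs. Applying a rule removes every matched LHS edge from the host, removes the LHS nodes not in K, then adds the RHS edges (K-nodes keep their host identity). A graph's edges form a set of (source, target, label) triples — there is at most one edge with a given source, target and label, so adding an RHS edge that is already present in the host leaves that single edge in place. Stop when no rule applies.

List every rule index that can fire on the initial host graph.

R0: no valid match — LHS pattern not found
R1: no valid match — LHS pattern not found
R2: 4 valid matches — {0↦2, 1↦0, 2↦3}, {0↦2, 1↦0, 2↦5}, {0↦4, 1↦0, 2↦3} (+1 more)
R3: no valid match — LHS pattern not found

Answer: [R2]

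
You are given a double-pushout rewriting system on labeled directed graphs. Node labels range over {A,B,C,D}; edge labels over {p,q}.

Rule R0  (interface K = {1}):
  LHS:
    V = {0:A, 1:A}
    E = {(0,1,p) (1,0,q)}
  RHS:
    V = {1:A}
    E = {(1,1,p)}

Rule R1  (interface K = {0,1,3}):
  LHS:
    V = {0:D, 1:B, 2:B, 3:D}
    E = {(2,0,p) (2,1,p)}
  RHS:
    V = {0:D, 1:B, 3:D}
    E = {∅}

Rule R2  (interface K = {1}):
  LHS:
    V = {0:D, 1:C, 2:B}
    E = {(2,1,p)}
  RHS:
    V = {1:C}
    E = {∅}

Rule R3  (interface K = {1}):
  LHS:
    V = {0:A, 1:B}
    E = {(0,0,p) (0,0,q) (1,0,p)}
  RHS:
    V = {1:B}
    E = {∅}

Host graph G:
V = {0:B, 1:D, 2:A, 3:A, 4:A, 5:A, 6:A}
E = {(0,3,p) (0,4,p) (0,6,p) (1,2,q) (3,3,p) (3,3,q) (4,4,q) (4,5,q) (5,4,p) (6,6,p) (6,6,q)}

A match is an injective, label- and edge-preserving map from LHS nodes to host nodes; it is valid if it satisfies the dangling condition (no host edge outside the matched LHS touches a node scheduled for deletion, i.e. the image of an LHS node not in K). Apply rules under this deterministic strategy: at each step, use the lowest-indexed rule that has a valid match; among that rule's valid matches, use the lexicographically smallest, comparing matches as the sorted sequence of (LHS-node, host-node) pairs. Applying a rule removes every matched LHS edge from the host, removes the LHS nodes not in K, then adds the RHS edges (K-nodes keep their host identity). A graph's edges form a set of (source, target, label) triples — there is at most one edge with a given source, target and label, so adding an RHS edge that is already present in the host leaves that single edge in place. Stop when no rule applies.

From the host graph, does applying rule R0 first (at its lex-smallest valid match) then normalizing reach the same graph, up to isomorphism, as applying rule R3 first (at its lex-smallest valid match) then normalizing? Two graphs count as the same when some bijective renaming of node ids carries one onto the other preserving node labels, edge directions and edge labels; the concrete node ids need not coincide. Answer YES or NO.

branch R0-first: apply at {0↦5, 1↦4} → |E|=10, then 3 more step(s) → NF |V|=3 |E|=1 V={0:B, 1:D, 2:A} E=1-q->2
branch R3-first: apply at {0↦3, 1↦0} → |E|=8, then 3 more step(s) → NF |V|=3 |E|=1 V={0:B, 1:D, 2:A} E=1-q->2
graphs isomorphic (equal up to label-preserving node renaming)

Answer: YES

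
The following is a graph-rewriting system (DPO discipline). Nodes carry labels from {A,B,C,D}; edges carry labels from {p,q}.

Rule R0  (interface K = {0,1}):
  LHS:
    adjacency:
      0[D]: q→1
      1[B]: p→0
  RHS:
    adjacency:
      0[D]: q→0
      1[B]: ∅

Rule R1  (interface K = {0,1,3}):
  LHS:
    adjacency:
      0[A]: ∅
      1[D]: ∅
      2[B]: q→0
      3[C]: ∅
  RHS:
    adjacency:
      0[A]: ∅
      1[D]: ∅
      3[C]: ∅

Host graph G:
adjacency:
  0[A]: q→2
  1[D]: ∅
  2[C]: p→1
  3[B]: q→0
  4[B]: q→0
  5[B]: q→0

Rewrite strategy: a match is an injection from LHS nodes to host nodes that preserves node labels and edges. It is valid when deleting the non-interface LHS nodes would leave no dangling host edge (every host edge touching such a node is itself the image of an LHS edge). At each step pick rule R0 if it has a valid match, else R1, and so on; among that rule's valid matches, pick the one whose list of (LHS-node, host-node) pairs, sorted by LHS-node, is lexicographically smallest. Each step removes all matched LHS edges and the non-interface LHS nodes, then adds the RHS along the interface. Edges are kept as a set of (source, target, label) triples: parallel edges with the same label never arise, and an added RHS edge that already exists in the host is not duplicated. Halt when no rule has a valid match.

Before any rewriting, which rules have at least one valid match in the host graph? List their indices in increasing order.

R0: no valid match — LHS pattern not found
R1: 3 valid matches — {0↦0, 1↦1, 2↦3, 3↦2}, {0↦0, 1↦1, 2↦4, 3↦2}, {0↦0, 1↦1, 2↦5, 3↦2}

Answer: [R1]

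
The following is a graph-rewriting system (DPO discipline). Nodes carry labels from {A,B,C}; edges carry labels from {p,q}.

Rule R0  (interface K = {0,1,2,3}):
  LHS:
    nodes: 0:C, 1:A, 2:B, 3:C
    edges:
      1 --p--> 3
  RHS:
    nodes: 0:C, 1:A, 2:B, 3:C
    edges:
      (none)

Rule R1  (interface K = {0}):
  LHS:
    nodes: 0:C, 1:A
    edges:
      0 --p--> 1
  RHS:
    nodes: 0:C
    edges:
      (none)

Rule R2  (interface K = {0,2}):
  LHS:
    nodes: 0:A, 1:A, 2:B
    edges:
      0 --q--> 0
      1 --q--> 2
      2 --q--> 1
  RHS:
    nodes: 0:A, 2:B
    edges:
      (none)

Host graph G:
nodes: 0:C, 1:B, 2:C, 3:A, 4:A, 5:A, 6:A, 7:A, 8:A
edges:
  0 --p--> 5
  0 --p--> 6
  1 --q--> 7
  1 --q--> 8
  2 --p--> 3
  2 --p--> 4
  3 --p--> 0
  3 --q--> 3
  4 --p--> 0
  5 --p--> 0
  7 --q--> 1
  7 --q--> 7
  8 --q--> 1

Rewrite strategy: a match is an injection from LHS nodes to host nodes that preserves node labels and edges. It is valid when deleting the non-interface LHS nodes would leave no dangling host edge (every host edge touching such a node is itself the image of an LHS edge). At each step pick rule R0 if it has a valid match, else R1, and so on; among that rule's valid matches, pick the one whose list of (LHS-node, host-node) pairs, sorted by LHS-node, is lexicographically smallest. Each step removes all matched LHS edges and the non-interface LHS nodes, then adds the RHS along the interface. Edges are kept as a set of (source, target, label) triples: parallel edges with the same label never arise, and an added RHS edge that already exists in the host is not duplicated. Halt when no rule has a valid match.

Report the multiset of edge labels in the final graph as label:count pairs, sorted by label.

[0] host  ⇒  9 nodes, 13 edges  {0-p->5 0-p->6 1-q->7 1-q->8 2-p->3 2-p->4 3-p->0 3-q->3 4-p->0 5-p->0 7-q->1 7-q->7 8-q->1}
[1] R0 @ {0↦2, 1↦3, 2↦1, 3↦0}  ⇒  9 nodes, 12 edges  {0-p->5 0-p->6 1-q->7 1-q->8 2-p->3 2-p->4 3-q->3 4-p->0 5-p->0 7-q->1 7-q->7 8-q->1}
[2] R0 @ {0↦2, 1↦4, 2↦1, 3↦0}  ⇒  9 nodes, 11 edges  {0-p->5 0-p->6 1-q->7 1-q->8 2-p->3 2-p->4 3-q->3 5-p->0 7-q->1 7-q->7 8-q->1}
[3] R0 @ {0↦2, 1↦5, 2↦1, 3↦0}  ⇒  9 nodes, 10 edges  {0-p->5 0-p->6 1-q->7 1-q->8 2-p->3 2-p->4 3-q->3 7-q->1 7-q->7 8-q->1}
[4] R1 @ {0↦0, 1↦5}  ⇒  8 nodes, 9 edges  {0-p->6 1-q->7 1-q->8 2-p->3 2-p->4 3-q->3 7-q->1 7-q->7 8-q->1}
[5] R1 @ {0↦0, 1↦6}  ⇒  7 nodes, 8 edges  {1-q->7 1-q->8 2-p->3 2-p->4 3-q->3 7-q->1 7-q->7 8-q->1}
[6] R1 @ {0↦2, 1↦4}  ⇒  6 nodes, 7 edges  {1-q->7 1-q->8 2-p->3 3-q->3 7-q->1 7-q->7 8-q->1}
[7] R2 @ {0↦3, 1↦8, 2↦1}  ⇒  5 nodes, 4 edges  {1-q->7 2-p->3 7-q->1 7-q->7}
[8] R1 @ {0↦2, 1↦3}  ⇒  4 nodes, 3 edges  {1-q->7 7-q->1 7-q->7}
normal form: no rule applies after step 8
NF edges: [(1, 7, 'q'), (7, 1, 'q'), (7, 7, 'q')]

Answer: q:3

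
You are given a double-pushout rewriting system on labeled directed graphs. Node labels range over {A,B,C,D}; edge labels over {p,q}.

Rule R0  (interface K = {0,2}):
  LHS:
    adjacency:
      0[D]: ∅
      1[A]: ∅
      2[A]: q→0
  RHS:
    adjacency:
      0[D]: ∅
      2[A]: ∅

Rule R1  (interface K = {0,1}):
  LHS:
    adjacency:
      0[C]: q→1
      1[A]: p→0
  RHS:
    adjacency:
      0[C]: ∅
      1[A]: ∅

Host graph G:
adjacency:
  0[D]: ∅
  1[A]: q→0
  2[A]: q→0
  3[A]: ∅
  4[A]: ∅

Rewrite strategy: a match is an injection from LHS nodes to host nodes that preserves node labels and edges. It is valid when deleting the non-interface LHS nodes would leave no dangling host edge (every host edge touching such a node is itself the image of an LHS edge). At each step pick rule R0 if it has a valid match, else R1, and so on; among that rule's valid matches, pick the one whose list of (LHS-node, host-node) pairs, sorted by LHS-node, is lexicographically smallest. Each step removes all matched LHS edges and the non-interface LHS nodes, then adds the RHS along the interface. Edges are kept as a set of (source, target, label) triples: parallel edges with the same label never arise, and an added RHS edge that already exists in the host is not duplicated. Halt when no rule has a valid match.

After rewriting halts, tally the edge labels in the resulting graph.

start.  V:5 E:2  edges: 1-q->0 2-q->0
1. fire R0 via {0↦0, 1↦3, 2↦1}  →  V:4 E:1  edges: 2-q->0
2. fire R0 via {0↦0, 1↦1, 2↦2}  →  V:3 E:0  edges: ∅
normal form: no rule applies after step 2
NF edges: []

Answer: (no edges)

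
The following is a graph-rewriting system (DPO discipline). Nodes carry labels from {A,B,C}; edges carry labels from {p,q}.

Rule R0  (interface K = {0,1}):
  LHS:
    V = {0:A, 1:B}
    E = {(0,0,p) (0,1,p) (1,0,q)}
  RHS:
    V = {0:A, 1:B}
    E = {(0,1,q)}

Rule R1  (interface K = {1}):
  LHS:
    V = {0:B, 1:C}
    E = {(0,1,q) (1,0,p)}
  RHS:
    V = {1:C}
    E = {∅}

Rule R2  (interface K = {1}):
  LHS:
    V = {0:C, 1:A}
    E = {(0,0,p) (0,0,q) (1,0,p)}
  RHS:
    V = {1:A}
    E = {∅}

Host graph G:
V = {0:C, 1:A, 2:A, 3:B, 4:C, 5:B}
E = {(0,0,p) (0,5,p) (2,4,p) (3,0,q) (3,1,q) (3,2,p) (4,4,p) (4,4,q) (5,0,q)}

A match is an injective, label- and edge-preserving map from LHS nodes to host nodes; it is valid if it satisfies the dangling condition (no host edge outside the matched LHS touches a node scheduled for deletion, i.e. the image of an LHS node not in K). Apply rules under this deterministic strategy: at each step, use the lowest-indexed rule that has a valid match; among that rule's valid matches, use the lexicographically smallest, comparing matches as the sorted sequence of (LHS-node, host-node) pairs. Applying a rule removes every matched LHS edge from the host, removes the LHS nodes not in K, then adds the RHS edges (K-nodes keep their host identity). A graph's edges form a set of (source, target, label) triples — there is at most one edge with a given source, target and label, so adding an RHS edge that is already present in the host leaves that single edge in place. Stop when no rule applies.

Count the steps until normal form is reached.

Answer: 2

Steps:
start.  V:6 E:9  edges: 0-p->0 0-p->5 2-p->4 3-q->0 3-q->1 3-p->2 4-p->4 4-q->4 5-q->0
1. fire R1 via {0↦5, 1↦0}  →  V:5 E:7  edges: 0-p->0 2-p->4 3-q->0 3-q->1 3-p->2 4-p->4 4-q->4
2. fire R2 via {0↦4, 1↦2}  →  V:4 E:4  edges: 0-p->0 3-q->0 3-q->1 3-p->2
normal form: no rule applies after step 2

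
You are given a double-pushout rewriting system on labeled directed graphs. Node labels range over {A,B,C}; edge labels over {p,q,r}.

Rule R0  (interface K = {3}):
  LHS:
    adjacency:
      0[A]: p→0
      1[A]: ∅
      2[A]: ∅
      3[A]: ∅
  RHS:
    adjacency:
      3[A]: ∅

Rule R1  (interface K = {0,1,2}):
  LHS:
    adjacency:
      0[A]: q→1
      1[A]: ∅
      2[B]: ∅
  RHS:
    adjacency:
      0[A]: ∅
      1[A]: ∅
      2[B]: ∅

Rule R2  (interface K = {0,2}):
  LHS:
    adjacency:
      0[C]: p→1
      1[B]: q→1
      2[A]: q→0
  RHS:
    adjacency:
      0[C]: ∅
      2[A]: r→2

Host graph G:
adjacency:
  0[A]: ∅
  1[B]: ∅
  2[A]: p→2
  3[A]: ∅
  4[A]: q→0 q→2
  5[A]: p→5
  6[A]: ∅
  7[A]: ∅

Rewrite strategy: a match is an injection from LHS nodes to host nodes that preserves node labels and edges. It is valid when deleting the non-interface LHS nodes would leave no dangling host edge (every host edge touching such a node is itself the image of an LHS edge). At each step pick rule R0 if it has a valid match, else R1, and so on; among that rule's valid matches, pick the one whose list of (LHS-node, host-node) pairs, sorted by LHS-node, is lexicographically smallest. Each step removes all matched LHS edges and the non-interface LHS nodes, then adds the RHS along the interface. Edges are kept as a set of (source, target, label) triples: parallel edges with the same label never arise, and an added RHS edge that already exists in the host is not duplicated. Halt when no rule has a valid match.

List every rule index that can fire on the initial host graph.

R0: 24 valid matches — {0↦5, 1↦3, 2↦6, 3↦0}, {0↦5, 1↦3, 2↦6, 3↦2}, {0↦5, 1↦3, 2↦6, 3↦4} (+21 more)
R1: 2 valid matches — {0↦4, 1↦0, 2↦1}, {0↦4, 1↦2, 2↦1}
R2: no valid match — LHS pattern not found

Answer: [R0,R1]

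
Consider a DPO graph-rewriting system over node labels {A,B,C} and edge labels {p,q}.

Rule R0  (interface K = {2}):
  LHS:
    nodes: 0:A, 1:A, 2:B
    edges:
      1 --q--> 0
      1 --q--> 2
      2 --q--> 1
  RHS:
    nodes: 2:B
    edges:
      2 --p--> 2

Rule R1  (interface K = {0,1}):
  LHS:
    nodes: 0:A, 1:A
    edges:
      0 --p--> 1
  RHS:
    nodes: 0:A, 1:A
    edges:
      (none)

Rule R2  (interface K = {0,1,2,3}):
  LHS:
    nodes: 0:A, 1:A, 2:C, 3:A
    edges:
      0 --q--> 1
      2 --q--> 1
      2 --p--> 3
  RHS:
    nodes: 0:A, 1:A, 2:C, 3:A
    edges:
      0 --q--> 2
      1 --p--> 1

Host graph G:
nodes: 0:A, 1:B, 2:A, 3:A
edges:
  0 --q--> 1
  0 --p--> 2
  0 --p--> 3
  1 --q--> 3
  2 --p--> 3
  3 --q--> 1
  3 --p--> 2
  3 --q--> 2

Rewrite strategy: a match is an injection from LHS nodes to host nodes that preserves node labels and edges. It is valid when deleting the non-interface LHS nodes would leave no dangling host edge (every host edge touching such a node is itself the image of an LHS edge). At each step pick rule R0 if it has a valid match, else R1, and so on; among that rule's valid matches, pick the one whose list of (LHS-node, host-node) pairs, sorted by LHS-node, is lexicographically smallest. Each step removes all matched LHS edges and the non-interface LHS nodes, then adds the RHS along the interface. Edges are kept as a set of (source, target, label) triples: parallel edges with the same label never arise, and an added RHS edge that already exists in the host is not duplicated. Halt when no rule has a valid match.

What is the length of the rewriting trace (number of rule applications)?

Answer: 5

Steps:
[0] host  ⇒  4 nodes, 8 edges  {0-q->1 0-p->2 0-p->3 1-q->3 2-p->3 3-q->1 3-p->2 3-q->2}
[1] R1 @ {0↦0, 1↦2}  ⇒  4 nodes, 7 edges  {0-q->1 0-p->3 1-q->3 2-p->3 3-q->1 3-p->2 3-q->2}
[2] R1 @ {0↦0, 1↦3}  ⇒  4 nodes, 6 edges  {0-q->1 1-q->3 2-p->3 3-q->1 3-p->2 3-q->2}
[3] R1 @ {0↦2, 1↦3}  ⇒  4 nodes, 5 edges  {0-q->1 1-q->3 3-q->1 3-p->2 3-q->2}
[4] R1 @ {0↦3, 1↦2}  ⇒  4 nodes, 4 edges  {0-q->1 1-q->3 3-q->1 3-q->2}
[5] R0 @ {0↦2, 1↦3, 2↦1}  ⇒  2 nodes, 2 edges  {0-q->1 1-p->1}
normal form: no rule applies after step 5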